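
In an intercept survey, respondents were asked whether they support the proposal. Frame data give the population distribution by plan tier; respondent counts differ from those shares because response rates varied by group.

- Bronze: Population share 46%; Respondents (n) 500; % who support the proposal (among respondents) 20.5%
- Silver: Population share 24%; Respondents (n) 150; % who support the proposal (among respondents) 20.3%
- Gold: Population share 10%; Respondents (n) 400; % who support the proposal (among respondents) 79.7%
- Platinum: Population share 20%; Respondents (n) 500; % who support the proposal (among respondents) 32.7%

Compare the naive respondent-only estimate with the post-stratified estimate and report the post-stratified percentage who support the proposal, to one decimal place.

28.8%

Naive respondent-only estimate (weights = respondent counts):
  (500/1550)×20.5 + (150/1550)×20.3 + (400/1550)×79.7 + (500/1550)×32.7 = 39.6935%
Post-stratified estimate weights by population shares:
  0.46×20.5 + 0.24×20.3 + 0.1×79.7 + 0.2×32.7 = 28.812%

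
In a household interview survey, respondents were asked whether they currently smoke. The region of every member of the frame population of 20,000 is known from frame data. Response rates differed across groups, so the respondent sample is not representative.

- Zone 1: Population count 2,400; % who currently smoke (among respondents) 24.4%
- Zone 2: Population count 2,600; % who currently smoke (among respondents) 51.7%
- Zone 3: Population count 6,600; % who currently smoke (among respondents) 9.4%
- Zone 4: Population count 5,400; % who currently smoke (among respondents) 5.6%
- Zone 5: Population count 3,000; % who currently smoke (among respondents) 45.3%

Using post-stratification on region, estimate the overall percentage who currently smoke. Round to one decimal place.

21.1%

Weight each group's respondent value by its population share:
  Zone 1: (2,400/20,000) × 24.4 = 2.928
  Zone 2: (2,600/20,000) × 51.7 = 6.721
  Zone 3: (6,600/20,000) × 9.4 = 3.102
  Zone 4: (5,400/20,000) × 5.6 = 1.512
  Zone 5: (3,000/20,000) × 45.3 = 6.795
Post-stratified estimate = 21.058 → 21.1%.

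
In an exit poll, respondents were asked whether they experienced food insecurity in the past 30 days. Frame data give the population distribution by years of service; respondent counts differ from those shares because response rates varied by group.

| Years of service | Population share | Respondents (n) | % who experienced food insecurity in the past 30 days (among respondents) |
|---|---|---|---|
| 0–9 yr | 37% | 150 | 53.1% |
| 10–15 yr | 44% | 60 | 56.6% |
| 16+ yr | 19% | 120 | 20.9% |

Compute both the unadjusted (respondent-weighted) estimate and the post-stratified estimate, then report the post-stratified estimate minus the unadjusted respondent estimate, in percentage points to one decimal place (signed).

Naive respondent-only estimate (weights = respondent counts):
  (150/330)×53.1 + (60/330)×56.6 + (120/330)×20.9 = 42.0273%
Post-stratified estimate weights by population shares:
  0.37×53.1 + 0.44×56.6 + 0.19×20.9 = 48.522%
Difference = 48.522 − 42.0273 = 6.4947 pp.

+6.5 percentage points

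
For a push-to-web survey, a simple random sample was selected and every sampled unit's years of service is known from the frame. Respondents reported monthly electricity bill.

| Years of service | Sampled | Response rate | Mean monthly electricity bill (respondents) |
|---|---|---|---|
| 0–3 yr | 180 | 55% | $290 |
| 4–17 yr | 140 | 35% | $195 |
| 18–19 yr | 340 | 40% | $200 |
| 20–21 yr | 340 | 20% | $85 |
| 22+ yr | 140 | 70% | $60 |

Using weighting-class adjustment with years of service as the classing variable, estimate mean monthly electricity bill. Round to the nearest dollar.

Each respondent's weight = sampled/responded in their class; summing within a class gives n_sampled, so:
  0–3 yr: 180 × 290 = 52,200
  4–17 yr: 140 × 195 = 27,300
  18–19 yr: 340 × 200 = 68,000
  20–21 yr: 340 × 85 = 28,900
  22+ yr: 140 × 60 = 8400
Adjusted estimate = 184,800 / 1,140 = 162.105 → $162.

$162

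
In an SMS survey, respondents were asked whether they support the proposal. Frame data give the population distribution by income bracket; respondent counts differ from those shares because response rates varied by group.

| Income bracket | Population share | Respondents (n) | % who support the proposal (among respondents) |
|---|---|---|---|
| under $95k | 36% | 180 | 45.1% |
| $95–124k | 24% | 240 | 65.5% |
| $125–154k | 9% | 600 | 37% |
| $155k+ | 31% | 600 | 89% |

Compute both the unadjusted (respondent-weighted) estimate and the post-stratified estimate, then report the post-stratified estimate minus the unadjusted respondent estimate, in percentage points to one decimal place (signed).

+1.5 percentage points

Naive respondent-only estimate (weights = respondent counts):
  (180/1620)×45.1 + (240/1620)×65.5 + (600/1620)×37 + (600/1620)×89 = 61.3815%
Reweighting by population income bracket shares:
  0.36×45.1 + 0.24×65.5 + 0.09×37 + 0.31×89 = 62.876%
Difference = 62.876 − 61.3815 = 1.4945 pp.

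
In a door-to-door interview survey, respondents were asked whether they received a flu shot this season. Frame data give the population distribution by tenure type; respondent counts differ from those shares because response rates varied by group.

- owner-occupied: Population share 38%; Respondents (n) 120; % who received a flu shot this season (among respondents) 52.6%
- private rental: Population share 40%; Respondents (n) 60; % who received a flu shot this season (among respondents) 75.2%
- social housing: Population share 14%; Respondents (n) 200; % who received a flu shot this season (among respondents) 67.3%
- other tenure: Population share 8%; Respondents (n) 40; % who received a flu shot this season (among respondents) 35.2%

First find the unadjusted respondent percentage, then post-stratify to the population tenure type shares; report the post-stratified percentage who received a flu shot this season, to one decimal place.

62.3%

Unadjusted (pooled respondent) estimate weights by respondent counts:
  (120/420)×52.6 + (60/420)×75.2 + (200/420)×67.3 + (40/420)×35.2 = 61.1714%
Post-stratifying to population shares instead:
  0.38×52.6 + 0.4×75.2 + 0.14×67.3 + 0.08×35.2 = 62.306%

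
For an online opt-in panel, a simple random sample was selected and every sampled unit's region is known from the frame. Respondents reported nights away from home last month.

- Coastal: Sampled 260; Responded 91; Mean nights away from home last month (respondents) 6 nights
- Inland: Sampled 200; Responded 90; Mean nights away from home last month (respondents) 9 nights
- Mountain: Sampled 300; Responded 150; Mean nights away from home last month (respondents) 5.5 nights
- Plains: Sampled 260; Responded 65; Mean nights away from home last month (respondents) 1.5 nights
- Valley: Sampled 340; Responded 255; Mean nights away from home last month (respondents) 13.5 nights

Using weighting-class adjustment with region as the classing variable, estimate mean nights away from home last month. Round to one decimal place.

Class response rates: Coastal 91/260 = 35%, Inland 90/200 = 45%, Mountain 150/300 = 50%, Plains 65/260 = 25%, Valley 255/340 = 75%.
With weight = n_sampled/n_responded per class, the weighted class total is n_sampled:
  Coastal: 260 × 6 = 1560
  Inland: 200 × 9 = 1800
  Mountain: 300 × 5.5 = 1650
  Plains: 260 × 1.5 = 390
  Valley: 340 × 13.5 = 4590
Adjusted estimate = 9990 / 1,360 = 7.34559 → 7.3.

7.3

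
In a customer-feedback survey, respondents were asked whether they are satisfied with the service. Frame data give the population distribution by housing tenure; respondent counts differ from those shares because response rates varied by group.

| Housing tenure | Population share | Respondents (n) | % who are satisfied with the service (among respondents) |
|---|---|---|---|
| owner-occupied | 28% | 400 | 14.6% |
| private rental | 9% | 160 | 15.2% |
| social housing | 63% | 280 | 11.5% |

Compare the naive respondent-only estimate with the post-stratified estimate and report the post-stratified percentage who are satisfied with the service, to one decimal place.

Without adjustment, the pooled respondent share is:
  (400/840)×14.6 + (160/840)×15.2 + (280/840)×11.5 = 13.681%
Post-stratifying to population shares instead:
  0.28×14.6 + 0.09×15.2 + 0.63×11.5 = 12.701%

12.7%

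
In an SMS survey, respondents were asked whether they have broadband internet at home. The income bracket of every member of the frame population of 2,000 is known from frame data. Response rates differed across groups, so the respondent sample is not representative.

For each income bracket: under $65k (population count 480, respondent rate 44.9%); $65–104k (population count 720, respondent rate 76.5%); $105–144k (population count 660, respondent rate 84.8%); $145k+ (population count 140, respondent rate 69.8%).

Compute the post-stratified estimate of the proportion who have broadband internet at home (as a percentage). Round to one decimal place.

71.2%

Weight each group's respondent value by its population share:
  under $65k: (480/2,000) × 44.9 = 10.776
  $65–104k: (720/2,000) × 76.5 = 27.54
  $105–144k: (660/2,000) × 84.8 = 27.984
  $145k+: (140/2,000) × 69.8 = 4.886
Post-stratified estimate = 71.186 → 71.2%.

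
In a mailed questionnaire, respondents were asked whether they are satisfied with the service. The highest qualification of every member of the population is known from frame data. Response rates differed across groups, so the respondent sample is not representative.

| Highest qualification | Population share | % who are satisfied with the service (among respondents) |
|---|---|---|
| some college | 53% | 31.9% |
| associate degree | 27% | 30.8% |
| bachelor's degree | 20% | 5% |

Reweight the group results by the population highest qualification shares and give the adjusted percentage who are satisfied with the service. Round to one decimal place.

26.2%

Each cell contributes population-share × respondent value:
  some college: 0.53 × 31.9 = 16.907
  associate degree: 0.27 × 30.8 = 8.316
  bachelor's degree: 0.2 × 5 = 1
Post-stratified estimate = 26.223 → 26.2%.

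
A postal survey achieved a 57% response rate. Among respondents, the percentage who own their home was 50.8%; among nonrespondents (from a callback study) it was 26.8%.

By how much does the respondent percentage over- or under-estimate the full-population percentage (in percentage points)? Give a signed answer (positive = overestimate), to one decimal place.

+10.3 percentage points

Nonresponse fraction = 1 − 0.57 = 0.43.
Bias = (nonresponse fraction) × (respondent percentage − nonrespondent percentage)
     = 0.43 × (50.8 − 26.8) = 0.43 × 24 = 10.32.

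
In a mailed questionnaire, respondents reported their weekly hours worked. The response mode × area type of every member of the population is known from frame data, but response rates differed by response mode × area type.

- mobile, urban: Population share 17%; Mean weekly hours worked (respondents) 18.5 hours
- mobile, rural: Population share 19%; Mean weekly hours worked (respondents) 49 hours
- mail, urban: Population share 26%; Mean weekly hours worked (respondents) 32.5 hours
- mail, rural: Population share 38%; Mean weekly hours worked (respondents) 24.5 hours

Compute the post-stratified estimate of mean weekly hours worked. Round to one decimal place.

30.2

Post-stratification weights by population share, not respondent share:
  mobile, urban: 0.17 × 18.5 = 3.145
  mobile, rural: 0.19 × 49 = 9.31
  mail, urban: 0.26 × 32.5 = 8.45
  mail, rural: 0.38 × 24.5 = 9.31
Post-stratified estimate = 30.215 → 30.2.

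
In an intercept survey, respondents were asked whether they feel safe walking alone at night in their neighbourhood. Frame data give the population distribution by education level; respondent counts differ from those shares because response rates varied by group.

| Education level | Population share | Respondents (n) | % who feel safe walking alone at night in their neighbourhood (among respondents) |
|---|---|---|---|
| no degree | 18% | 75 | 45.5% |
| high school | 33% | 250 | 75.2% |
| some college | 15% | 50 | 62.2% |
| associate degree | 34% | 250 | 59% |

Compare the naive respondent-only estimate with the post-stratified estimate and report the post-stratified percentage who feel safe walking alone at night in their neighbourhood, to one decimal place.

62.4%

Naive respondent-only estimate (weights = respondent counts):
  (75/625)×45.5 + (250/625)×75.2 + (50/625)×62.2 + (250/625)×59 = 64.116%
Post-stratifying to population shares instead:
  0.18×45.5 + 0.33×75.2 + 0.15×62.2 + 0.34×59 = 62.396%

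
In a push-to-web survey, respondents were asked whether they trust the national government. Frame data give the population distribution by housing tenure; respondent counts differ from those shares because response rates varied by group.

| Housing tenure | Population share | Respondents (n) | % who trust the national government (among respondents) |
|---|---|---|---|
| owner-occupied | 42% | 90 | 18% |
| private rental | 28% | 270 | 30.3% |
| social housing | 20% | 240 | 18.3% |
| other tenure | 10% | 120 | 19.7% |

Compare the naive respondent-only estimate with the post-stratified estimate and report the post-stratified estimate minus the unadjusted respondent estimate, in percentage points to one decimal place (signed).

-1.3 percentage points

Unadjusted (pooled respondent) estimate weights by respondent counts:
  (90/720)×18 + (270/720)×30.3 + (240/720)×18.3 + (120/720)×19.7 = 22.9958%
Post-stratified estimate weights by population shares:
  0.42×18 + 0.28×30.3 + 0.2×18.3 + 0.1×19.7 = 21.674%
Difference = 21.674 − 22.9958 = -1.3218 pp.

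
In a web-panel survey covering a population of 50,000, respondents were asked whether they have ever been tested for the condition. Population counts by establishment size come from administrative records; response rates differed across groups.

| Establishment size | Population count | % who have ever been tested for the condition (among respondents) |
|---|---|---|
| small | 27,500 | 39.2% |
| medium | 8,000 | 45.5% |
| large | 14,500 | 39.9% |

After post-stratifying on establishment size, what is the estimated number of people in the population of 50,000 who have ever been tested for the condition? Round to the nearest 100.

Apply each group's respondent rate to its population count:
  small: 27,500 × 39.2% = 10,780
  medium: 8,000 × 45.5% = 3640
  large: 14,500 × 39.9% = 5785.5
Estimated total = 20205.5 → 20,200.

20,200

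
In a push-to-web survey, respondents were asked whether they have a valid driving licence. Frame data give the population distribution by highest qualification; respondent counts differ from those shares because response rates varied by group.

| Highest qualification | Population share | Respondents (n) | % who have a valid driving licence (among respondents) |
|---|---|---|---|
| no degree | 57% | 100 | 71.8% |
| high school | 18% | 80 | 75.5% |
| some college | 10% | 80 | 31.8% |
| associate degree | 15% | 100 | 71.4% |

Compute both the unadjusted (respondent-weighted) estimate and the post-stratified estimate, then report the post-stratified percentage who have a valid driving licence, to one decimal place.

68.4%

Without adjustment, the pooled respondent share is:
  (100/360)×71.8 + (80/360)×75.5 + (80/360)×31.8 + (100/360)×71.4 = 63.6222%
Post-stratifying to population shares instead:
  0.57×71.8 + 0.18×75.5 + 0.1×31.8 + 0.15×71.4 = 68.406%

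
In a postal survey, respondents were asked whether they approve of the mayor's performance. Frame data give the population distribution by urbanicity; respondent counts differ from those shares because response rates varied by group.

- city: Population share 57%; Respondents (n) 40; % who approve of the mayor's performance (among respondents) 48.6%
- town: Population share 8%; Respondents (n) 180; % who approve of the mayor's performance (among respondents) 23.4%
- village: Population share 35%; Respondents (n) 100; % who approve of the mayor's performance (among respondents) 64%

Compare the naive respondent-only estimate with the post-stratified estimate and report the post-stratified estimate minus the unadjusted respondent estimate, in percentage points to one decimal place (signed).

Naive respondent-only estimate (weights = respondent counts):
  (40/320)×48.6 + (180/320)×23.4 + (100/320)×64 = 39.2375%
Post-stratifying to population shares instead:
  0.57×48.6 + 0.08×23.4 + 0.35×64 = 51.974%
Difference = 51.974 − 39.2375 = 12.7365 pp.

+12.7 percentage points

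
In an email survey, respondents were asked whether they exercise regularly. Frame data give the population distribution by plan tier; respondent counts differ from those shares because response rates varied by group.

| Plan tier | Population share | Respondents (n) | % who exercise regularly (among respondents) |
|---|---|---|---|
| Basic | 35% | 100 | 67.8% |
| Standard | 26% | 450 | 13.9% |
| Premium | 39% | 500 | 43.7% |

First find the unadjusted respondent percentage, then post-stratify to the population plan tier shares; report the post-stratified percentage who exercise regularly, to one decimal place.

44.4%

Without adjustment, the pooled respondent share is:
  (100/1050)×67.8 + (450/1050)×13.9 + (500/1050)×43.7 = 33.2238%
Reweighting by population plan tier shares:
  0.35×67.8 + 0.26×13.9 + 0.39×43.7 = 44.387%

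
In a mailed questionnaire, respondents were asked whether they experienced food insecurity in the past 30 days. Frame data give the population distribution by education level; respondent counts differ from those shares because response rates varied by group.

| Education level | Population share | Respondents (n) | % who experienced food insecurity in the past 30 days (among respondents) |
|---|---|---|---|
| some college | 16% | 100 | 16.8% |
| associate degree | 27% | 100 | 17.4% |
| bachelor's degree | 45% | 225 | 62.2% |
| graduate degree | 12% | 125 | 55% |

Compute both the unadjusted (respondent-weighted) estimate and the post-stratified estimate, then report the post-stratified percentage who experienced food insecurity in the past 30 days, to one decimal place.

Naive respondent-only estimate (weights = respondent counts):
  (100/550)×16.8 + (100/550)×17.4 + (225/550)×62.2 + (125/550)×55 = 44.1636%
Post-stratified estimate weights by population shares:
  0.16×16.8 + 0.27×17.4 + 0.45×62.2 + 0.12×55 = 41.976%

42.0%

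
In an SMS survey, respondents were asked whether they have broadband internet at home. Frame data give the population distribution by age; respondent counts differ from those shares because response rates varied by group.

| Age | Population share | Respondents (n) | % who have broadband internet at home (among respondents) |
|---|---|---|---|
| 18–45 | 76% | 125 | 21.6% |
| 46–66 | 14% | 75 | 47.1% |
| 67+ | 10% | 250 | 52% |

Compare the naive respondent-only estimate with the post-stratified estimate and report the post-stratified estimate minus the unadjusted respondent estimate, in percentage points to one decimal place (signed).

Without adjustment, the pooled respondent share is:
  (125/450)×21.6 + (75/450)×47.1 + (250/450)×52 = 42.7389%
Post-stratified estimate weights by population shares:
  0.76×21.6 + 0.14×47.1 + 0.1×52 = 28.21%
Difference = 28.21 − 42.7389 = -14.5289 pp.

-14.5 percentage points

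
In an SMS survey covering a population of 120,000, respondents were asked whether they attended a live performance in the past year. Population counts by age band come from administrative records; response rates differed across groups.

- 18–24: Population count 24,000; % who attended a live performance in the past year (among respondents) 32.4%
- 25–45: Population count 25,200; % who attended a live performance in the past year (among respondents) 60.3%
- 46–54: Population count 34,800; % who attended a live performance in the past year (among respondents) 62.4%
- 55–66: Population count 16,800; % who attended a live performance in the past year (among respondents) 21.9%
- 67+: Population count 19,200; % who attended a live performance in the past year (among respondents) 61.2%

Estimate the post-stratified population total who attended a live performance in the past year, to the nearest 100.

60,100

Each cell contributes its population count × the respondent rate:
  18–24: 24,000 × 32.4% = 7776
  25–45: 25,200 × 60.3% = 15195.6
  46–54: 34,800 × 62.4% = 21715.2
  55–66: 16,800 × 21.9% = 3679.2
  67+: 19,200 × 61.2% = 11750.4
Estimated total = 60116.4 → 60,100.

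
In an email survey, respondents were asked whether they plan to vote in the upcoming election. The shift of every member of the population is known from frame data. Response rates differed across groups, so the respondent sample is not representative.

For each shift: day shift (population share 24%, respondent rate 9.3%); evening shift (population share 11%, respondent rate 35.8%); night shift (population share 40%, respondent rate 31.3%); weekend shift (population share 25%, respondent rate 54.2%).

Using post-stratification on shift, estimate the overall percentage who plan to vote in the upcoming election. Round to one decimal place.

Each cell contributes population-share × respondent value:
  day shift: 0.24 × 9.3 = 2.232
  evening shift: 0.11 × 35.8 = 3.938
  night shift: 0.4 × 31.3 = 12.52
  weekend shift: 0.25 × 54.2 = 13.55
Post-stratified estimate = 32.24 → 32.2%.

32.2%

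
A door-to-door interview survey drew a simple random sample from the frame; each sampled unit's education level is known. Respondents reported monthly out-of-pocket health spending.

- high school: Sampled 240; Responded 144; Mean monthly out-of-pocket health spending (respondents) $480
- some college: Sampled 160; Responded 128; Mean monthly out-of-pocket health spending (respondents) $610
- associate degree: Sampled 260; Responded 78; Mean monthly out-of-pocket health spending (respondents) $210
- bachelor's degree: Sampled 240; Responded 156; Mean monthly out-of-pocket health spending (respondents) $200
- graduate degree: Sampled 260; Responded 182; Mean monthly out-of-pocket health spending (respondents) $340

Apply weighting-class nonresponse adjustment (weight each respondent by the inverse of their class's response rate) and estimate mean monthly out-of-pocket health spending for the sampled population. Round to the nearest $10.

$350

Response rates by class: high school 144/240 = 60%, some college 128/160 = 80%, associate degree 78/260 = 30%, bachelor's degree 156/240 = 65%, graduate degree 182/260 = 70%.
Each respondent's weight = sampled/responded in their class; summing within a class gives n_sampled, so:
  high school: 240 × 480 = 115,200
  some college: 160 × 610 = 97,600
  associate degree: 260 × 210 = 54,600
  bachelor's degree: 240 × 200 = 48,000
  graduate degree: 260 × 340 = 88,400
Adjusted estimate = 403,800 / 1,160 = 348.103 → $350.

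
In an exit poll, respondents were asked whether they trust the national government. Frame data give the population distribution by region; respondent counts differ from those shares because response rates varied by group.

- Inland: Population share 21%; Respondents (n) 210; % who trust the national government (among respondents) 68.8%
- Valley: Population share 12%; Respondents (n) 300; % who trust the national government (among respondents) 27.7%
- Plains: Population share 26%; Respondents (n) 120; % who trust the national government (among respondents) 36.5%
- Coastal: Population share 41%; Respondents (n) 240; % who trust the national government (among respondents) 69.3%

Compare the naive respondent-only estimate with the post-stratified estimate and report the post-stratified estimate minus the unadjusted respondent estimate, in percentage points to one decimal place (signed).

Without adjustment, the pooled respondent share is:
  (210/870)×68.8 + (300/870)×27.7 + (120/870)×36.5 + (240/870)×69.3 = 50.3103%
Post-stratifying to population shares instead:
  0.21×68.8 + 0.12×27.7 + 0.26×36.5 + 0.41×69.3 = 55.675%
Difference = 55.675 − 50.3103 = 5.3647 pp.

+5.4 percentage points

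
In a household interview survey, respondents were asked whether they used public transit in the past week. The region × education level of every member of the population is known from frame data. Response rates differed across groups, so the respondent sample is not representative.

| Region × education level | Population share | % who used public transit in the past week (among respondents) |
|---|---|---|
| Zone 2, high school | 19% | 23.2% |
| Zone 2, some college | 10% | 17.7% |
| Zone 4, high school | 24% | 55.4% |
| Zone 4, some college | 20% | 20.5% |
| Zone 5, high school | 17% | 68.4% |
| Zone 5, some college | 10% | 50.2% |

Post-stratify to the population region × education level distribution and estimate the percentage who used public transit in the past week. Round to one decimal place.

40.2%

Reweight to the known region × education level distribution:
  Zone 2, high school: 0.19 × 23.2 = 4.408
  Zone 2, some college: 0.1 × 17.7 = 1.77
  Zone 4, high school: 0.24 × 55.4 = 13.296
  Zone 4, some college: 0.2 × 20.5 = 4.1
  Zone 5, high school: 0.17 × 68.4 = 11.628
  Zone 5, some college: 0.1 × 50.2 = 5.02
Post-stratified estimate = 40.222 → 40.2%.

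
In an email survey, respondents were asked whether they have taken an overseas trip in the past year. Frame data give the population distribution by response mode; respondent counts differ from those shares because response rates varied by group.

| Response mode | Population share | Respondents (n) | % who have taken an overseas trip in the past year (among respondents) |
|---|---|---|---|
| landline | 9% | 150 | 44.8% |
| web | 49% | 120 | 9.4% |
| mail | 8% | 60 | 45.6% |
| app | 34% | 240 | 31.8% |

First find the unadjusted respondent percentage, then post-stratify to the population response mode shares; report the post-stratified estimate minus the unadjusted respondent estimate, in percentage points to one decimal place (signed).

-8.9 percentage points

Unadjusted (pooled respondent) estimate weights by respondent counts:
  (150/570)×44.8 + (120/570)×9.4 + (60/570)×45.6 + (240/570)×31.8 = 31.9579%
Post-stratifying to population shares instead:
  0.09×44.8 + 0.49×9.4 + 0.08×45.6 + 0.34×31.8 = 23.098%
Difference = 23.098 − 31.9579 = -8.8599 pp.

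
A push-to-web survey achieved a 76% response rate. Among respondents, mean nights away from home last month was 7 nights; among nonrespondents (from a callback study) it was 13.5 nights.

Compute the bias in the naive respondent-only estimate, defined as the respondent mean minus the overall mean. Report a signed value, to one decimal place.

-1.6

Nonresponse fraction = 1 − 0.76 = 0.24.
Bias = (nonresponse fraction) × (respondent mean − nonrespondent mean)
     = 0.24 × (7 − 13.5) = 0.24 × -6.5 = -1.56.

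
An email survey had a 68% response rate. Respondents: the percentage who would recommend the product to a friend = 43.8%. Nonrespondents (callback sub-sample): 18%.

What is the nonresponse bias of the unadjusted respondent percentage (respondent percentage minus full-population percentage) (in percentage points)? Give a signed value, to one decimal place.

+8.3 percentage points

Nonresponse fraction = 1 − 0.68 = 0.32.
Bias = (nonresponse fraction) × (respondent percentage − nonrespondent percentage)
     = 0.32 × (43.8 − 18) = 0.32 × 25.8 = 8.256.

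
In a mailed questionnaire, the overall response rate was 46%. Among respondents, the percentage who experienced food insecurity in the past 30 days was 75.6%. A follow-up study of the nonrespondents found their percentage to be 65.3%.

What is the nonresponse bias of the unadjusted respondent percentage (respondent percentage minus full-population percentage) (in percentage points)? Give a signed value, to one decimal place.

Nonresponse fraction = 1 − 0.46 = 0.54.
Bias = (nonresponse fraction) × (respondent percentage − nonrespondent percentage)
     = 0.54 × (75.6 − 65.3) = 0.54 × 10.3 = 5.562.

+5.6 percentage points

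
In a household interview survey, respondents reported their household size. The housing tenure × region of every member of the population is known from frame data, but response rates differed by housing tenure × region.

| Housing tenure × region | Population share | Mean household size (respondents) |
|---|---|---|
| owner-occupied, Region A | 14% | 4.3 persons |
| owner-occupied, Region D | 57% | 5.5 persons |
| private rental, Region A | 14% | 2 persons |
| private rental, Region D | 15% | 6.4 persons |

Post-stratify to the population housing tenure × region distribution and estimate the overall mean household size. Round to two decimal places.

4.98

Reweight to the known housing tenure × region distribution:
  owner-occupied, Region A: 0.14 × 4.3 = 0.602
  owner-occupied, Region D: 0.57 × 5.5 = 3.135
  private rental, Region A: 0.14 × 2 = 0.28
  private rental, Region D: 0.15 × 6.4 = 0.96
Post-stratified estimate = 4.977 → 4.98.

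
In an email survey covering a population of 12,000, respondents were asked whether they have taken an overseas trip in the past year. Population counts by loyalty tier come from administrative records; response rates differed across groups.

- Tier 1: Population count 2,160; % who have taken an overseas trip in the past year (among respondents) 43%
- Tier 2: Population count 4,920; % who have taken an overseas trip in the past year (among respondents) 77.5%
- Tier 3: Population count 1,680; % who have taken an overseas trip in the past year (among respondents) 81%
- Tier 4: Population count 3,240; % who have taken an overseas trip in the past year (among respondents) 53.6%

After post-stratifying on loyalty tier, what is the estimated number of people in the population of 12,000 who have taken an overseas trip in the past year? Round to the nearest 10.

Estimated count per cell = population count × respondent percentage:
  Tier 1: 2,160 × 43% = 928.8
  Tier 2: 4,920 × 77.5% = 3813
  Tier 3: 1,680 × 81% = 1360.8
  Tier 4: 3,240 × 53.6% = 1736.64
Estimated total = 7839.24 → 7,840.

7,840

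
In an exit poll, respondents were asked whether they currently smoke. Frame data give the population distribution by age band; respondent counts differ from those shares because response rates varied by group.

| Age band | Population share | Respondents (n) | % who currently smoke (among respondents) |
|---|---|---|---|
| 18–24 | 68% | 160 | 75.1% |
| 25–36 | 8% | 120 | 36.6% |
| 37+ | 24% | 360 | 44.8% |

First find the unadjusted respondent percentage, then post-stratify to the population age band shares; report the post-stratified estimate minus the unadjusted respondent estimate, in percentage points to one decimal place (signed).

Without adjustment, the pooled respondent share is:
  (160/640)×75.1 + (120/640)×36.6 + (360/640)×44.8 = 50.8375%
Post-stratifying to population shares instead:
  0.68×75.1 + 0.08×36.6 + 0.24×44.8 = 64.748%
Difference = 64.748 − 50.8375 = 13.9105 pp.

+13.9 percentage points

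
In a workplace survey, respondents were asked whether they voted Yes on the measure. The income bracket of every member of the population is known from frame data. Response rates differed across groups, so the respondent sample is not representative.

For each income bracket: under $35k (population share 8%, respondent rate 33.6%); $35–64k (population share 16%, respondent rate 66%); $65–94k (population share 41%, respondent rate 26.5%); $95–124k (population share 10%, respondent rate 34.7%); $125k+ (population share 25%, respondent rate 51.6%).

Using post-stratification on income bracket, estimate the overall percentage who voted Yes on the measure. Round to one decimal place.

Weight each group's respondent value by its population share:
  under $35k: 0.08 × 33.6 = 2.688
  $35–64k: 0.16 × 66 = 10.56
  $65–94k: 0.41 × 26.5 = 10.865
  $95–124k: 0.1 × 34.7 = 3.47
  $125k+: 0.25 × 51.6 = 12.9
Post-stratified estimate = 40.483 → 40.5%.

40.5%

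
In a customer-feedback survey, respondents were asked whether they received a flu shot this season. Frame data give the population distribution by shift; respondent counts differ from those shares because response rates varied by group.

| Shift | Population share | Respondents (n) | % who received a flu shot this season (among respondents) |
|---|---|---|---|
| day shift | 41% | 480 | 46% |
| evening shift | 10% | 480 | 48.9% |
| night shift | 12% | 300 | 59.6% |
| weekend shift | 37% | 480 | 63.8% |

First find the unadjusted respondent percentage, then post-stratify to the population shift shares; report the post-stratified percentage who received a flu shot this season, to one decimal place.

Unadjusted (pooled respondent) estimate weights by respondent counts:
  (480/1740)×46 + (480/1740)×48.9 + (300/1740)×59.6 + (480/1740)×63.8 = 54.0552%
Reweighting by population shift shares:
  0.41×46 + 0.1×48.9 + 0.12×59.6 + 0.37×63.8 = 54.508%

54.5%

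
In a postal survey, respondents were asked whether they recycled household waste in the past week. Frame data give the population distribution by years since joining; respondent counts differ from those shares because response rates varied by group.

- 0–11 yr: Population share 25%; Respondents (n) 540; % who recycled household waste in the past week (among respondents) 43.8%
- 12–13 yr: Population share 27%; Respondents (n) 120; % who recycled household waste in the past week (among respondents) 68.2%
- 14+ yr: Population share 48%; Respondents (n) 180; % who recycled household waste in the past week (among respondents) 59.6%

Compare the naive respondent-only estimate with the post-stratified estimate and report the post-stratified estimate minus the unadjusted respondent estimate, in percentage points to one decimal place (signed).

+7.3 percentage points

Naive respondent-only estimate (weights = respondent counts):
  (540/840)×43.8 + (120/840)×68.2 + (180/840)×59.6 = 50.6714%
Reweighting by population years since joining shares:
  0.25×43.8 + 0.27×68.2 + 0.48×59.6 = 57.972%
Difference = 57.972 − 50.6714 = 7.3006 pp.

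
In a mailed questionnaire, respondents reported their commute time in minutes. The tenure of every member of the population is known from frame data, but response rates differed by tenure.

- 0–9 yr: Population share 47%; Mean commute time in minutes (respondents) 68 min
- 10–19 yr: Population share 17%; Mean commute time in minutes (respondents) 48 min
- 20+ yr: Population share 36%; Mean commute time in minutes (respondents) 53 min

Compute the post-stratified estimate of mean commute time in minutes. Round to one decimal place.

59.2

Weight each group's respondent value by its population share:
  0–9 yr: 0.47 × 68 = 31.96
  10–19 yr: 0.17 × 48 = 8.16
  20+ yr: 0.36 × 53 = 19.08
Post-stratified estimate = 59.2 → 59.2.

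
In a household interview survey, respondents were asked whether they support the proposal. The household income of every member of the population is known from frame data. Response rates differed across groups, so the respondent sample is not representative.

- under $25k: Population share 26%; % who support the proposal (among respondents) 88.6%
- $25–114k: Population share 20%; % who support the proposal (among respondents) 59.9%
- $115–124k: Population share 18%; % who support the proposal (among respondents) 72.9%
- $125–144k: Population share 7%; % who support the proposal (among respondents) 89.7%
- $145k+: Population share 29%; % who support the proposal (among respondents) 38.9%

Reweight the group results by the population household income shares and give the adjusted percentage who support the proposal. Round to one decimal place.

Post-stratification weights by population share, not respondent share:
  under $25k: 0.26 × 88.6 = 23.036
  $25–114k: 0.2 × 59.9 = 11.98
  $115–124k: 0.18 × 72.9 = 13.122
  $125–144k: 0.07 × 89.7 = 6.279
  $145k+: 0.29 × 38.9 = 11.281
Post-stratified estimate = 65.698 → 65.7%.

65.7%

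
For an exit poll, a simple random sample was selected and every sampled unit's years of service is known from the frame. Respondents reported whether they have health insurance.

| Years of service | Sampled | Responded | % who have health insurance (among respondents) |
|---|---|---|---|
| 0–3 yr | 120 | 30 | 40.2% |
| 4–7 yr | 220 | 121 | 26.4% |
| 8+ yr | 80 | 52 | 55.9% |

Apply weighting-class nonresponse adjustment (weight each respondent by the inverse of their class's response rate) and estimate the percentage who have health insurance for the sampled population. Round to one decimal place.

36.0%

Response rates by class: 0–3 yr 30/120 = 25%, 4–7 yr 121/220 = 55%, 8+ yr 52/80 = 65%.
Inverse-response-rate weighting restores each class to its sampled count, so class totals weight by n_sampled:
  0–3 yr: 120 × 40.2 = 4824
  4–7 yr: 220 × 26.4 = 5808
  8+ yr: 80 × 55.9 = 4472
Adjusted estimate = 15,104 / 420 = 35.9619 → 36.0%.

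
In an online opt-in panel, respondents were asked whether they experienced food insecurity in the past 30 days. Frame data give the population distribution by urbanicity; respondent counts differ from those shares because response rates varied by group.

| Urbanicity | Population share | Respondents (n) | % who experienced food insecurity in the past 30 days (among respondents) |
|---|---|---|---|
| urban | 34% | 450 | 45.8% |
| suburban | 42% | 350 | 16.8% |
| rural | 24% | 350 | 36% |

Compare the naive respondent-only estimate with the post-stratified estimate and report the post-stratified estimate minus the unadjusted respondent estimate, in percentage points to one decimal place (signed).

-2.7 percentage points

Unadjusted (pooled respondent) estimate weights by respondent counts:
  (450/1150)×45.8 + (350/1150)×16.8 + (350/1150)×36 = 33.9913%
Post-stratifying to population shares instead:
  0.34×45.8 + 0.42×16.8 + 0.24×36 = 31.268%
Difference = 31.268 − 33.9913 = -2.7233 pp.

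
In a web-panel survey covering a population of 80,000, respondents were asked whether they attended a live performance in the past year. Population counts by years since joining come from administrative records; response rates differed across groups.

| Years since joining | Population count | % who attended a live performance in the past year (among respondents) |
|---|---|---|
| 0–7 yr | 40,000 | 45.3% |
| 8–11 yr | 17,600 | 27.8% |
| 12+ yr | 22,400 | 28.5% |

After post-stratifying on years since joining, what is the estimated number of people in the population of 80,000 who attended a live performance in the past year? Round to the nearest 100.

29,400

Estimated count per cell = population count × respondent percentage:
  0–7 yr: 40,000 × 45.3% = 18,120
  8–11 yr: 17,600 × 27.8% = 4892.8
  12+ yr: 22,400 × 28.5% = 6384
Estimated total = 29396.8 → 29,400.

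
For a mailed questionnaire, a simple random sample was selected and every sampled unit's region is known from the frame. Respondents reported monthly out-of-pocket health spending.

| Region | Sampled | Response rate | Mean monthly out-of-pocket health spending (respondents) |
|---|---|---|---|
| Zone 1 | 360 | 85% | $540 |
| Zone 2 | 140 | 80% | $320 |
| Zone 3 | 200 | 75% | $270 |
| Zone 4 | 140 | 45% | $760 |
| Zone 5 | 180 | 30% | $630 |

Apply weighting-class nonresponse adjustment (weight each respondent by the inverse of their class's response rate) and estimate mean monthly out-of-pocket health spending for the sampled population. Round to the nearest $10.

Inverse-response-rate weighting restores each class to its sampled count, so class totals weight by n_sampled:
  Zone 1: 360 × 540 = 194,400
  Zone 2: 140 × 320 = 44,800
  Zone 3: 200 × 270 = 54,000
  Zone 4: 140 × 760 = 106,400
  Zone 5: 180 × 630 = 113,400
Adjusted estimate = 513,000 / 1,020 = 502.941 → $500.

$500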